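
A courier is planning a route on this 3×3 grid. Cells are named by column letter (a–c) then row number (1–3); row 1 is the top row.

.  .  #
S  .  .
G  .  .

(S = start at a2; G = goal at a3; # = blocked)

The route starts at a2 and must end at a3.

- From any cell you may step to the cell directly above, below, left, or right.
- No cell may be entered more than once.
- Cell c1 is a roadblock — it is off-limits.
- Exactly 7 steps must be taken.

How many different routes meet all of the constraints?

Need simple routes of exactly 7 moves from a2 to a3 (Manhattan distance 1, so 3 moves are spent on a detour and 3 undoing it).
Enumerating: a2 a1 b1 b2 c2 c3 b3 a3.
That gives 1 route.

1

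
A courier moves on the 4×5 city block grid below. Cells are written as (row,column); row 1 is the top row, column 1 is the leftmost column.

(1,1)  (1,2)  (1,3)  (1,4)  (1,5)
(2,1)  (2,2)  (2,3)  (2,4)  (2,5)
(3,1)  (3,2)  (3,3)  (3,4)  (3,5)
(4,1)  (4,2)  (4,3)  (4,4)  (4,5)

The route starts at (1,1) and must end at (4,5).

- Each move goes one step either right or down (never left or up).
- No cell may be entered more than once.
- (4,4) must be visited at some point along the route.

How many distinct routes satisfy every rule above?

A right/down-only route from (1,1) to (4,5) makes exactly 3 down-moves and 4 right-moves in some order.
With no other constraints that would be C(7,3) = 35 routes.
Split at (4,4) and multiply the segment counts: (1,1)→(4,4): 20; (4,4)→(4,5): 1; product = 20.
That gives 20 routes.

20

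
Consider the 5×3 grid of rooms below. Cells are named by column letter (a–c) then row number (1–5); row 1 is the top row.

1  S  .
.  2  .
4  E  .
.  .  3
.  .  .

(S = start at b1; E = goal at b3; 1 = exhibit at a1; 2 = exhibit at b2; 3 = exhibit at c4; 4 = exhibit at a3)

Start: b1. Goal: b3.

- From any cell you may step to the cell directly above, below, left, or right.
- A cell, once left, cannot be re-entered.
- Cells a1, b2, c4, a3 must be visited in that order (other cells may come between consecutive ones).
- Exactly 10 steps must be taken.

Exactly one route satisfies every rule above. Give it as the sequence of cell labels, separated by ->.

b1 -> a1 -> a2 -> b2 -> c2 -> c3 -> c4 -> b4 -> a4 -> a3 -> b3

The waypoints must appear in the order a1, b2, c4, a3, with no cell reused.
Route from b1: left to a1, down to a2, 2× right (reaching c2), 2× down (reaching c4), 2× left (reaching a4), up to a3, right to b3 — 10 moves in all.
Check: order respected (1 at step 1, 2 at step 3, 3 at step 6, 4 at step 9); 10 moves as required.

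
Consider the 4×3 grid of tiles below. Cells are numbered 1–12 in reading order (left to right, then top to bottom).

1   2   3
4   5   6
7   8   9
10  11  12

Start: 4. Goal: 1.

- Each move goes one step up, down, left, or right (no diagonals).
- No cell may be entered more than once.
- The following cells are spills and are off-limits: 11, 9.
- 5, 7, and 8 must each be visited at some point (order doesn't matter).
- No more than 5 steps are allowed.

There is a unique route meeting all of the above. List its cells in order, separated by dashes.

The budget equals the shortest possible length, so every move has to be on a shortest route through the required cells.
Route from 4: down 1 to 7, right 1 to 8, up 2 to 2, left 1 to 1 — 5 moves in all.
Check: all required cells visited; 5 ≤ 5 moves.

4 - 7 - 8 - 5 - 2 - 1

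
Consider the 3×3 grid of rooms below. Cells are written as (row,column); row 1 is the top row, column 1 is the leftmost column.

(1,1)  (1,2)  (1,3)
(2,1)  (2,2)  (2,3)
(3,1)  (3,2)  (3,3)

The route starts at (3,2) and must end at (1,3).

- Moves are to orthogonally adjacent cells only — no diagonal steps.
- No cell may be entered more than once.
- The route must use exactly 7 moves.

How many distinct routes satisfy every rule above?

Need simple routes of exactly 7 moves from (3,2) to (1,3) (Manhattan distance 3, so 2 moves are spent on a detour and 2 undoing it).
Enumerating: (3,2) (3,1) (2,1) (1,1) (1,2) (2,2) (2,3) (1,3) | (3,2) (3,3) (2,3) (2,2) (2,1) (1,1) (1,2) (1,3).
That gives 2 routes.

2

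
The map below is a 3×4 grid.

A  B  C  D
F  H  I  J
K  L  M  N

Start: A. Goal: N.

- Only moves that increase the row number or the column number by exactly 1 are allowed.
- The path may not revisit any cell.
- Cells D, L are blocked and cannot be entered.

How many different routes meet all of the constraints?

A right/down-only route from A to N makes exactly 2 down-moves and 3 right-moves in some order.
With no other constraints that would be C(5,2) = 10 routes.
Subtract routes through each blocked cell (inclusion–exclusion for overlaps): − through D: 1 − through L: 3 → 6.
That gives 6 routes.

6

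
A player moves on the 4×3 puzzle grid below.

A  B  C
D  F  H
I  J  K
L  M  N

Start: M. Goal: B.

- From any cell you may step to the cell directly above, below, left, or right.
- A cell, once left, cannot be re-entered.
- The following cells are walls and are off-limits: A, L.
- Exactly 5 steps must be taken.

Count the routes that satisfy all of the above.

Need simple routes of exactly 5 moves from M to B (Manhattan distance 3, so 1 moves are spent on a detour and 1 undoing it).
Enumerating: M J F H C B | M J I D F B | M J K H C B | M J K H F B | M N K H C B | M N K H F B | M N K J F B.
That gives 7 routes.

7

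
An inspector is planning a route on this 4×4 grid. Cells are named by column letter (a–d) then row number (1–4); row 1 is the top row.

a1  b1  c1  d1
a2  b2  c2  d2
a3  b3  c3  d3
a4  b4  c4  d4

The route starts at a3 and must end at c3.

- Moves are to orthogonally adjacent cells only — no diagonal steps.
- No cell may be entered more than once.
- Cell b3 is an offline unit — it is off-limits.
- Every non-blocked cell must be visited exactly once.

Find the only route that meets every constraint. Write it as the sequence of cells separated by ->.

Need to visit all 15 open cells exactly once, starting at a3 and ending at c3.
Cell d1 has only two open neighbours (d2 and c1), so the path must pass straight through it: one of those is the cell it's entered from and the other is where it exits.
Route from a3: down 1 to a4, right 3 to d4, up 3 to d1, left 3 to a1, down 1 to a2, right 2 to c2, down 1 to c3 — 14 moves in all.
Check: all 15 open cells covered.

a3 -> a4 -> b4 -> c4 -> d4 -> d3 -> d2 -> d1 -> c1 -> b1 -> a1 -> a2 -> b2 -> c2 -> c3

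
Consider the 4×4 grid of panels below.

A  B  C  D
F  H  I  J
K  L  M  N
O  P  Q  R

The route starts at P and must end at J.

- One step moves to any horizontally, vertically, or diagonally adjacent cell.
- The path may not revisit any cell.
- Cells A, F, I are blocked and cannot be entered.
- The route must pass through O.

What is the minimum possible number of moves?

4

Any route passes through O somewhere between P and J. Summing Chebyshev distances along the two legs (P → O → J) gives a lower bound of 1 + 3 = 4 moves.
A route of 4 moves achieves this: P → O → L → M → J.
Since 4 matches the lower bound, it is optimal.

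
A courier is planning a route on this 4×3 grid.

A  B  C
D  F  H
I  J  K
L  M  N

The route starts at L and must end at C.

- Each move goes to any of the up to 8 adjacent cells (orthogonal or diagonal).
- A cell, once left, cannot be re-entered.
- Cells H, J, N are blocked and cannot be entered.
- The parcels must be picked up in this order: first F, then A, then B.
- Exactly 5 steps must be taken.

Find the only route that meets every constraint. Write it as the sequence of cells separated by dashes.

The waypoints must appear in the order F, A, B, with no cell reused.
Route from L: up 1 to I, up-right 1 to F, up-left 1 to A, right 2 to C — 5 moves in all.
Check: order respected (F at step 2, A at step 3, B at step 4); 5 moves as required.

L - I - F - A - B - C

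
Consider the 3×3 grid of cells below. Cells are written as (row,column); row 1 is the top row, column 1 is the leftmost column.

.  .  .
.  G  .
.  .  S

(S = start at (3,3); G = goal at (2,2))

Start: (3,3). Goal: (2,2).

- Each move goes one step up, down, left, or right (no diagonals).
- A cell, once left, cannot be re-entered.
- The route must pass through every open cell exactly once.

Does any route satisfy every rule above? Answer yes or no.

One route that works: (3,3) → (2,3) → (1,3) → (1,2) → (1,1) → (2,1) → (3,1) → (3,2) → (2,2).

yes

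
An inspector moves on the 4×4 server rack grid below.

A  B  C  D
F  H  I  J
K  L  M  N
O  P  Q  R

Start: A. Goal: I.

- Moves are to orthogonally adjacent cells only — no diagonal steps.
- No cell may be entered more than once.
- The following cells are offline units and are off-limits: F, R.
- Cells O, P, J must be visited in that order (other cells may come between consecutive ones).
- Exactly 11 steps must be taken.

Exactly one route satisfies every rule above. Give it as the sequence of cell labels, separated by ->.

A -> B -> H -> L -> K -> O -> P -> Q -> M -> N -> J -> I

The waypoints must appear in the order O, P, J, with no cell reused.
Route from A: right to B, 2× down (reaching L), left to K, down to O, 2× right (reaching Q), up to M, right to N, up to J, left to I — 11 moves in all.
Check: order respected (O at step 5, P at step 6, J at step 10); 11 moves as required.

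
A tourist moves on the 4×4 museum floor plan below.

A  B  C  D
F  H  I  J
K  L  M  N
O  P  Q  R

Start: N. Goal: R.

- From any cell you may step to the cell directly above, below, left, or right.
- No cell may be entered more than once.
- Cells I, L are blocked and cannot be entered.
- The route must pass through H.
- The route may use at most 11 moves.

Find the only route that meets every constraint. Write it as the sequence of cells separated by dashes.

N - J - D - C - B - H - F - K - O - P - Q - R

Any route must reach H and still end at R within 11 moves, so the order of the required stops is forced.
Route from N: 2× up (reaching D), 2× left (reaching B), down to H, left to F, 2× down (reaching O), 3× right (reaching R) — 11 moves in all.
Check: all required cells visited; 11 ≤ 11 moves.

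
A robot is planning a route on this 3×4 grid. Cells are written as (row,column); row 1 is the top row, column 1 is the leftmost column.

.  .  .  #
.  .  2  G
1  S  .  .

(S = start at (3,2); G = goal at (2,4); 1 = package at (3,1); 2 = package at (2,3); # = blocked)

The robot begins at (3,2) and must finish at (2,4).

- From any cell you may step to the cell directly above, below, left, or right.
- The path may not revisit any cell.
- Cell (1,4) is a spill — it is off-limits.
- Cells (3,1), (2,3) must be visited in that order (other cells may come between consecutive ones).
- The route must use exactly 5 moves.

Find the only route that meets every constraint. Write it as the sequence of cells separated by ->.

(3,2) -> (3,1) -> (2,1) -> (2,2) -> (2,3) -> (2,4)

The waypoints must appear in the order (3,1), (2,3), with no cell reused.
Route from (3,2): left 1 to (3,1), up 1 to (2,1), right 3 to (2,4) — 5 moves in all.
Check: order respected (1 at step 1, 2 at step 4); 5 moves as required.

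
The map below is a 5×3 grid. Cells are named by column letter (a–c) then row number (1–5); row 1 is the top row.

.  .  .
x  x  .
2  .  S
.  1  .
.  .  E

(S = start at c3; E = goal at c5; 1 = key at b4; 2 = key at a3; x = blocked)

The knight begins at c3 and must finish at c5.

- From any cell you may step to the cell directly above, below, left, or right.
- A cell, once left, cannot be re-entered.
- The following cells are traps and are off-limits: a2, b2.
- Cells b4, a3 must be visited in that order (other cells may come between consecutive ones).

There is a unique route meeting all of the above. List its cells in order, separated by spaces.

c3 c4 b4 b3 a3 a4 a5 b5 c5

The waypoints must appear in the order b4, a3, with no cell reused.
Route from c3: down to c4, left to b4, up to b3, left to a3, 2× down (reaching a5), 2× right (reaching c5) — 8 moves in all.
Check: order respected (1 at step 2, 2 at step 4).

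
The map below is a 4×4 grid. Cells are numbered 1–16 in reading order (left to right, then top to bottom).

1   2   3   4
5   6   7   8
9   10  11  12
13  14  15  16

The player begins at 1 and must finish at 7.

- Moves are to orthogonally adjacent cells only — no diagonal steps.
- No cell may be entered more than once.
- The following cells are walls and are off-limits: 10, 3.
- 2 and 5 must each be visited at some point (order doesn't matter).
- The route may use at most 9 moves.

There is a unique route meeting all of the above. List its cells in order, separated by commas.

The budget equals the shortest possible length, so every move has to be on a shortest route through the required cells.
Route from 1: right 1 to 2, down 1 to 6, left 1 to 5, down 2 to 13, right 2 to 15, up 2 to 7 — 9 moves in all.
Check: all required cells visited; 9 ≤ 9 moves.

1, 2, 6, 5, 9, 13, 14, 15, 11, 7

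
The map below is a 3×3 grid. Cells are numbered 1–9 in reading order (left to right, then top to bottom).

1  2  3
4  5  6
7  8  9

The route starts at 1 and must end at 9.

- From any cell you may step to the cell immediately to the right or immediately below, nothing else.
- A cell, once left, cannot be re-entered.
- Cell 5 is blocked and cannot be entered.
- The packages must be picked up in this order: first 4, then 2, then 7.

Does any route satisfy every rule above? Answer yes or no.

no

2 lies above 4, so going from 4 to 2 would need an upward move — but moves only go right/down, so 4 cannot be visited before 2.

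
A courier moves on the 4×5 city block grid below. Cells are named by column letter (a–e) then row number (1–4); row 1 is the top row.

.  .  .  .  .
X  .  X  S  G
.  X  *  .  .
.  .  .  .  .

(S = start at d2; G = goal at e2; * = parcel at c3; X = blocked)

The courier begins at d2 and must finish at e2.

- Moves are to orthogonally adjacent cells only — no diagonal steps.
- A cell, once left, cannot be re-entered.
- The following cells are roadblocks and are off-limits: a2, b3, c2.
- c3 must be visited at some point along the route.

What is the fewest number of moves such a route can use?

Any route passes through c3 somewhere between d2 and e2. Summing Manhattan distances along the two legs (d2 → c3 → e2) gives a lower bound of 2 + 3 = 5 moves.
The shortest route satisfying every rule uses 7 moves: d2 → d3 → c3 → c4 → d4 → e4 → e3 → e2.
The bound of 5 isn't tight here; checking systematically, no route of length 5 through 6 satisfies every constraint, so 7 is the minimum.

7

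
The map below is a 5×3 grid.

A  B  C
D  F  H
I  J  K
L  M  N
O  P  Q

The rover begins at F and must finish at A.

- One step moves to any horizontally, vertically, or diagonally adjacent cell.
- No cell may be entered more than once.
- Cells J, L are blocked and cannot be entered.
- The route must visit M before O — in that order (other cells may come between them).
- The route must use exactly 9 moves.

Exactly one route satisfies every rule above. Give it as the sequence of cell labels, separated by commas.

F, I, M, O, P, N, K, H, B, A

The waypoints must appear in the order M, O, with no cell reused.
Route from F: down-left to I, down-right to M, down-left to O, right to P, up-right to N, 2× up (reaching H), up-left to B, left to A — 9 moves in all.
Check: order respected (M at step 2, O at step 3); 9 moves as required.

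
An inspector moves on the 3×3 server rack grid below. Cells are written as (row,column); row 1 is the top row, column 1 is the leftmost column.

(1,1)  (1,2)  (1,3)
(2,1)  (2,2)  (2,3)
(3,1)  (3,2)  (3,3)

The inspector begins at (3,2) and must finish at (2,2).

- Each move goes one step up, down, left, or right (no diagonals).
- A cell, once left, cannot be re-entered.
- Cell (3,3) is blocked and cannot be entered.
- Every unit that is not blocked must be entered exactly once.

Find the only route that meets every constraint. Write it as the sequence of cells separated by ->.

(3,2) -> (3,1) -> (2,1) -> (1,1) -> (1,2) -> (1,3) -> (2,3) -> (2,2)

Need to visit all 8 open cells exactly once, starting at (3,2) and ending at (2,2).
Cell (1,1) has only two open neighbours ((2,1) and (1,2)), so the path must pass straight through it: one of those is the cell it's entered from and the other is where it exits.
Route from (3,2): left 1 to (3,1), up 2 to (1,1), right 2 to (1,3), down 1 to (2,3), left 1 to (2,2) — 7 moves in all.
Check: all 8 open cells covered.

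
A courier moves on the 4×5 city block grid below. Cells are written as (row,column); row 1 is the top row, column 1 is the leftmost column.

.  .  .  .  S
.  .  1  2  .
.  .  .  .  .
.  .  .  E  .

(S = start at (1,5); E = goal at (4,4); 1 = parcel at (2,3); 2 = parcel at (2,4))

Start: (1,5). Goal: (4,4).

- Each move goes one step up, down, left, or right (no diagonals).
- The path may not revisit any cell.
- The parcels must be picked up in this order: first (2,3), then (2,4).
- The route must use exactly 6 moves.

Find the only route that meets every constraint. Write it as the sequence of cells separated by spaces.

(1,5) (1,4) (1,3) (2,3) (2,4) (3,4) (4,4)

The waypoints must appear in the order (2,3), (2,4), with no cell reused.
Route from (1,5): left 2 to (1,3), down 1 to (2,3), right 1 to (2,4), down 2 to (4,4) — 6 moves in all.
Check: order respected (1 at step 3, 2 at step 4); 6 moves as required.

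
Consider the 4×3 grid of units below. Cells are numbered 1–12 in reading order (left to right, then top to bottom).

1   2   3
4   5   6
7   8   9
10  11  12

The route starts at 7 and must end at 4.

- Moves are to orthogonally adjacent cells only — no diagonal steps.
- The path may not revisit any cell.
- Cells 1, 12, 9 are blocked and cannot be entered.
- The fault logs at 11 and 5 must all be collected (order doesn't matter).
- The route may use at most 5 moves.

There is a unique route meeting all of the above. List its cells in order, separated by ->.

The 5-move cap with required stops at 11, 5 leaves no slack for detours.
Route from 7: down to 10, right to 11, 2× up (reaching 5), left to 4 — 5 moves in all.
Check: all required cells visited; 5 ≤ 5 moves.

7 -> 10 -> 11 -> 8 -> 5 -> 4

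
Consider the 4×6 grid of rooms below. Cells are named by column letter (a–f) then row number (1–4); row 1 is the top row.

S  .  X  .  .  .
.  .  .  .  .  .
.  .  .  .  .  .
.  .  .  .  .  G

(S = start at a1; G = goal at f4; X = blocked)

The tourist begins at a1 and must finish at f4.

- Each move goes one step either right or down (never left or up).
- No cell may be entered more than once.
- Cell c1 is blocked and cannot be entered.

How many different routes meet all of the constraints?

36

A right/down-only route from a1 to f4 makes exactly 3 down-moves and 5 right-moves in some order.
With no other constraints that would be C(8,3) = 56 routes.
Subtract routes through each blocked cell (inclusion–exclusion for overlaps): − through c1: 20 → 36.
That gives 36 routes.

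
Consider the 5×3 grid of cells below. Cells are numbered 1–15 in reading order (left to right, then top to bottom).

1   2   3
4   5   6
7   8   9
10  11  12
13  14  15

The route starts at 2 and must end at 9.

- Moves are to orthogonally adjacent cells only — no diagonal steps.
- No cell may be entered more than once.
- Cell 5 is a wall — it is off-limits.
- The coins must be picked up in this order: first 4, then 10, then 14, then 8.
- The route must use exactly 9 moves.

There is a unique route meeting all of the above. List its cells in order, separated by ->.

2 -> 1 -> 4 -> 7 -> 10 -> 13 -> 14 -> 11 -> 8 -> 9

The waypoints must appear in the order 4, 10, 14, 8, with no cell reused.
Route from 2: left 1 to 1, down 4 to 13, right 1 to 14, up 2 to 8, right 1 to 9 — 9 moves in all.
Check: order respected (4 at step 2, 10 at step 4, 14 at step 6, 8 at step 8); 9 moves as required.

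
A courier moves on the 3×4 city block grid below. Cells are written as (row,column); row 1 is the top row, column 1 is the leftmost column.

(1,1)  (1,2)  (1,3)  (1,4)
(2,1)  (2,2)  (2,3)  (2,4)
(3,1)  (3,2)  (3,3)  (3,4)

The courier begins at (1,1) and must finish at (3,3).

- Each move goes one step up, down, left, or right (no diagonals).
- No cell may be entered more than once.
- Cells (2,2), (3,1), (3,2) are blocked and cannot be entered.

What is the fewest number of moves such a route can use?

4

The Manhattan distance from (1,1) to (3,3) is |1−3| + |1−3| = 4, so at least 4 moves are needed.
A route of 4 moves achieves this: (1,1) → (1,2) → (1,3) → (2,3) → (3,3).
Since 4 matches the lower bound, it is optimal.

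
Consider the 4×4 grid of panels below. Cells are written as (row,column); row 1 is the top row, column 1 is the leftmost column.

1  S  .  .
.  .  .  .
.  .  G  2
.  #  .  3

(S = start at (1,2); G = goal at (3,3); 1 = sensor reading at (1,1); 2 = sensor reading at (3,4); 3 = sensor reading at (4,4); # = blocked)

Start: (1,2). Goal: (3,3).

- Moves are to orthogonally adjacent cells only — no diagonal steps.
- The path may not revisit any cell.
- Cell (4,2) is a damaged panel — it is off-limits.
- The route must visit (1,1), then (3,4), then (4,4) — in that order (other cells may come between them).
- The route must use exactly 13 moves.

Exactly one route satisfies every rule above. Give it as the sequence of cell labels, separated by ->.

(1,2) -> (1,1) -> (2,1) -> (3,1) -> (3,2) -> (2,2) -> (2,3) -> (1,3) -> (1,4) -> (2,4) -> (3,4) -> (4,4) -> (4,3) -> (3,3)

The waypoints must appear in the order (1,1), (3,4), (4,4), with no cell reused.
Route from (1,2): left to (1,1), 2× down (reaching (3,1)), right to (3,2), up to (2,2), right to (2,3), up to (1,3), right to (1,4), 3× down (reaching (4,4)), left to (4,3), up to (3,3) — 13 moves in all.
Check: order respected (1 at step 1, 2 at step 10, 3 at step 11); 13 moves as required.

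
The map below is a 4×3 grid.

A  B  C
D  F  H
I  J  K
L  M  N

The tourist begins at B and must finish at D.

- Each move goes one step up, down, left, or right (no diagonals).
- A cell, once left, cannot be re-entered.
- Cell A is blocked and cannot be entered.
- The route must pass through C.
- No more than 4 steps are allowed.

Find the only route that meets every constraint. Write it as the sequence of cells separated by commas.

B, C, H, F, D

Any route must reach C and still end at D within 4 moves, so the order of the required stops is forced.
Route from B: right to C, down to H, 2× left (reaching D) — 4 moves in all.
Check: all required cells visited; 4 ≤ 4 moves.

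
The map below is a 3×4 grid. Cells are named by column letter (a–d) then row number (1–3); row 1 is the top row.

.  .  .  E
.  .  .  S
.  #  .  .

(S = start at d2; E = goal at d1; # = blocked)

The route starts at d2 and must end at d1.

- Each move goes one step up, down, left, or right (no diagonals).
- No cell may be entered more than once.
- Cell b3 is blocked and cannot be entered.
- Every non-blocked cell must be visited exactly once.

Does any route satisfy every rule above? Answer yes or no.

Cell a3 has only one open neighbour but is neither the start nor the goal, so a Hamiltonian route would have to both enter and leave it through the same neighbour — impossible without revisiting.

no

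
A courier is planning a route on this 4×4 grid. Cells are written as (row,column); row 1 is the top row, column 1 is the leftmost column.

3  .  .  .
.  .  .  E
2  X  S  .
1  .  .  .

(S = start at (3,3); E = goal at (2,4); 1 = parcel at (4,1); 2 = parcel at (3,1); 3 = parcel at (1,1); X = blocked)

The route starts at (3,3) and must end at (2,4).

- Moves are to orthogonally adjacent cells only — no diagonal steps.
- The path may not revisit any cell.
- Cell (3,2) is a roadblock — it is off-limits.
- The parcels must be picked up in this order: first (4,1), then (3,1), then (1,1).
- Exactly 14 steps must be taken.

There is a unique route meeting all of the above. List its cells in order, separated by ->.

(3,3) -> (3,4) -> (4,4) -> (4,3) -> (4,2) -> (4,1) -> (3,1) -> (2,1) -> (1,1) -> (1,2) -> (2,2) -> (2,3) -> (1,3) -> (1,4) -> (2,4)

The waypoints must appear in the order (4,1), (3,1), (1,1), with no cell reused.
Route from (3,3): right 1 to (3,4), down 1 to (4,4), left 3 to (4,1), up 3 to (1,1), right 1 to (1,2), down 1 to (2,2), right 1 to (2,3), up 1 to (1,3), right 1 to (1,4), down 1 to (2,4) — 14 moves in all.
Check: order respected (1 at step 5, 2 at step 6, 3 at step 8); 14 moves as required.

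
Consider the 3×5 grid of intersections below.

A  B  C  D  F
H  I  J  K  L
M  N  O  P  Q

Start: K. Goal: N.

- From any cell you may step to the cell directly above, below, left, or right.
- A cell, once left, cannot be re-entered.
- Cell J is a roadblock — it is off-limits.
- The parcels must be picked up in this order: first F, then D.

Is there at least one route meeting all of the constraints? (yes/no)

One route that works: K → L → F → D → C → B → I → N.

yes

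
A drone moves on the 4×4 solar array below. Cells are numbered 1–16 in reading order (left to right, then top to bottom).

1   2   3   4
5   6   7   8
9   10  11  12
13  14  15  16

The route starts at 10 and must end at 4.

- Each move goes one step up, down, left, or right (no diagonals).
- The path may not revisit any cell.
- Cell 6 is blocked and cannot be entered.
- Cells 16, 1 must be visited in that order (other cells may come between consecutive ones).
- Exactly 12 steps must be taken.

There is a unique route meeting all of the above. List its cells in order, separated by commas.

The waypoints must appear in the order 16, 1, with no cell reused.
Route from 10: 2× right (reaching 12), down to 16, 3× left (reaching 13), 3× up (reaching 1), 3× right (reaching 4) — 12 moves in all.
Check: order respected (16 at step 3, 1 at step 9); 12 moves as required.

10, 11, 12, 16, 15, 14, 13, 9, 5, 1, 2, 3, 4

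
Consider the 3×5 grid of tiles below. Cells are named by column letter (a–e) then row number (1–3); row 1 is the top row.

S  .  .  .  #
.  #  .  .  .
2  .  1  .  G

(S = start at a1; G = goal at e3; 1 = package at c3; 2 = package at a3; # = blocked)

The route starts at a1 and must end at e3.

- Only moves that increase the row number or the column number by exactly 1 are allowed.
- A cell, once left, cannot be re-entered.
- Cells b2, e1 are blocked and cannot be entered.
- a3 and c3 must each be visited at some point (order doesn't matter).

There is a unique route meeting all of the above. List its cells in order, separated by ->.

Moves only go right or down, so the column and row indices never decrease.
Route from a1: down 2 to a3, right 4 to e3 — 6 moves in all.
Check: all required cells visited.

a1 -> a2 -> a3 -> b3 -> c3 -> d3 -> e3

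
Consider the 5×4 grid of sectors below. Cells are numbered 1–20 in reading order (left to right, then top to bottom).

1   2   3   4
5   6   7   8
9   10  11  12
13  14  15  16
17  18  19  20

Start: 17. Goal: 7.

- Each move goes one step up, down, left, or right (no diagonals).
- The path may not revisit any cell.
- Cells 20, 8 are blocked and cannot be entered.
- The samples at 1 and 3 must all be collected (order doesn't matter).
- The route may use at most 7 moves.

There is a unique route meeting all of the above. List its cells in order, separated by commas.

17, 13, 9, 5, 1, 2, 3, 7

The 7-move cap with required stops at 1, 3 leaves no slack for detours.
Route from 17: 4× up (reaching 1), 2× right (reaching 3), down to 7 — 7 moves in all.
Check: all required cells visited; 7 ≤ 7 moves.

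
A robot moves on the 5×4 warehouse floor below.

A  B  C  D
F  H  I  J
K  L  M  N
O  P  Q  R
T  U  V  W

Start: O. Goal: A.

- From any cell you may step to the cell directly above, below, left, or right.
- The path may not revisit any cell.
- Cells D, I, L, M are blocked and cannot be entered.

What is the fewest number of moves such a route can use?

The Manhattan distance from O to A is |4−1| + |1−1| = 3, so at least 3 moves are needed.
A route of 3 moves achieves this: O → K → F → A.
Since 3 matches the lower bound, it is optimal.

3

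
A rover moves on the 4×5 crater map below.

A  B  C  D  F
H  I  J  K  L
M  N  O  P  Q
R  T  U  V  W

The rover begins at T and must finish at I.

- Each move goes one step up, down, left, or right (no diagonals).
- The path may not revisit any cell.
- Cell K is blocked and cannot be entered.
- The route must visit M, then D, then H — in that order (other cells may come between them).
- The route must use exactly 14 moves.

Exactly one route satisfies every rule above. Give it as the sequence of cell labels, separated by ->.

The waypoints must appear in the order M, D, H, with no cell reused.
Route from T: left to R, up to M, 4× right (reaching Q), 2× up (reaching F), 4× left (reaching A), down to H, right to I — 14 moves in all.
Check: order respected (M at step 2, D at step 9, H at step 13); 14 moves as required.

T -> R -> M -> N -> O -> P -> Q -> L -> F -> D -> C -> B -> A -> H -> I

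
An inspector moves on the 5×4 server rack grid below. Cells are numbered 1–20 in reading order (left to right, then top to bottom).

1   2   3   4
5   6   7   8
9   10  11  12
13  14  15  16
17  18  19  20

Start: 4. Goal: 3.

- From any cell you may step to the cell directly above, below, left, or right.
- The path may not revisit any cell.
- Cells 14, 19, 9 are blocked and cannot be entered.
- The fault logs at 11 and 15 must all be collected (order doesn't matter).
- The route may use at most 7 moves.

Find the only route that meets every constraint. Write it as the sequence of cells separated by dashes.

The 7-move cap with required stops at 11, 15 leaves no slack for detours.
Route from 4: 3× down (reaching 16), left to 15, 3× up (reaching 3) — 7 moves in all.
Check: all required cells visited; 7 ≤ 7 moves.

4 - 8 - 12 - 16 - 15 - 11 - 7 - 3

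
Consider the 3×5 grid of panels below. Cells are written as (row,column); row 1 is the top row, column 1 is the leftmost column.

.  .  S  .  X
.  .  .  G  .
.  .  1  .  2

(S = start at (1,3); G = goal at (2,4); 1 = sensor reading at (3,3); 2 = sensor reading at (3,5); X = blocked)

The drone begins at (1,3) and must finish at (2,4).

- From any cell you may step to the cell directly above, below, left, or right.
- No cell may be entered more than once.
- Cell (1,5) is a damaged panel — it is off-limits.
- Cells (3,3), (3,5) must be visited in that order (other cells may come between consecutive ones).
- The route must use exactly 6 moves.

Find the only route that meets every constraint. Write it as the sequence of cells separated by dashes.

The waypoints must appear in the order (3,3), (3,5), with no cell reused.
Route from (1,3): down 2 to (3,3), right 2 to (3,5), up 1 to (2,5), left 1 to (2,4) — 6 moves in all.
Check: order respected (1 at step 2, 2 at step 4); 6 moves as required.

(1,3) - (2,3) - (3,3) - (3,4) - (3,5) - (2,5) - (2,4)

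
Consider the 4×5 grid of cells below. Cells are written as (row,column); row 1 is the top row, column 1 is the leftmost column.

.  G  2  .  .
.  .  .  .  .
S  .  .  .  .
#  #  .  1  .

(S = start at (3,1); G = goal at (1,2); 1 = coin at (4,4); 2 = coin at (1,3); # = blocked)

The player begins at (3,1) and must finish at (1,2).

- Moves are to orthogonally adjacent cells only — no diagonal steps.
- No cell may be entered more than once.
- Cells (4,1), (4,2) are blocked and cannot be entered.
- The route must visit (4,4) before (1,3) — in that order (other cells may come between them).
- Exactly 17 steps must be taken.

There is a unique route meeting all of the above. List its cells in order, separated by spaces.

(3,1) (3,2) (3,3) (4,3) (4,4) (4,5) (3,5) (3,4) (2,4) (2,5) (1,5) (1,4) (1,3) (2,3) (2,2) (2,1) (1,1) (1,2)

The waypoints must appear in the order (4,4), (1,3), with no cell reused.
Route from (3,1): 2× right (reaching (3,3)), down to (4,3), 2× right (reaching (4,5)), up to (3,5), left to (3,4), up to (2,4), right to (2,5), up to (1,5), 2× left (reaching (1,3)), down to (2,3), 2× left (reaching (2,1)), up to (1,1), right to (1,2) — 17 moves in all.
Check: order respected (1 at step 4, 2 at step 12); 17 moves as required.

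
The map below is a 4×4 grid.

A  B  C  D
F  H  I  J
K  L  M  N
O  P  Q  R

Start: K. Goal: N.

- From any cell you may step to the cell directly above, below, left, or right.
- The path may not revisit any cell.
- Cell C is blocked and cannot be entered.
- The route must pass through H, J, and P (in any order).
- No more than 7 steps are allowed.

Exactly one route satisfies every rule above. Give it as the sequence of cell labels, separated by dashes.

The budget equals the shortest possible length, so every move has to be on a shortest route through the required cells.
Route from K: down to O, right to P, 2× up (reaching H), 2× right (reaching J), down to N — 7 moves in all.
Check: all required cells visited; 7 ≤ 7 moves.

K - O - P - L - H - I - J - N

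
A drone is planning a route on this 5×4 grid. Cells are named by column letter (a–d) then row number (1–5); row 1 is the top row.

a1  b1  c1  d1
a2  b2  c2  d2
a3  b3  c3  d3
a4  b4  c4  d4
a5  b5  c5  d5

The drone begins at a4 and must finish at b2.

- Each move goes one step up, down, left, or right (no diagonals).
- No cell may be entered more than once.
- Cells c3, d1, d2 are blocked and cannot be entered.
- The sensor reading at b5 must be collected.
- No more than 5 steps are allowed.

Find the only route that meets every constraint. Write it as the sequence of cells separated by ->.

The 5-move cap with required stops at b5 leaves no slack for detours.
Route from a4: down 1 to a5, right 1 to b5, up 3 to b2 — 5 moves in all.
Check: all required cells visited; 5 ≤ 5 moves.

a4 -> a5 -> b5 -> b4 -> b3 -> b2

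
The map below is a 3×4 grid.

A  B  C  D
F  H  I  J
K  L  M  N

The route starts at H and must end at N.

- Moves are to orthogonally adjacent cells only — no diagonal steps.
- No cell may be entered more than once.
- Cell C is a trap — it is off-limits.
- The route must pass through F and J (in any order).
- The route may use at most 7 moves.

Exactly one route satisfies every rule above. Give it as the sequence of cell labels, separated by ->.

The 7-move cap with required stops at F, J leaves no slack for detours.
Route from H: left 1 to F, down 1 to K, right 2 to M, up 1 to I, right 1 to J, down 1 to N — 7 moves in all.
Check: all required cells visited; 7 ≤ 7 moves.

H -> F -> K -> L -> M -> I -> J -> N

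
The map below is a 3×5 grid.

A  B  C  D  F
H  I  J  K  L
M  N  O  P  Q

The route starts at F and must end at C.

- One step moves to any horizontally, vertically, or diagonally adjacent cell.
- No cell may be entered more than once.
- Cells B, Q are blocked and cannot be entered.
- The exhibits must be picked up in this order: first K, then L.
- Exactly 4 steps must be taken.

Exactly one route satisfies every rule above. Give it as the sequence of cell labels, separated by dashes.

The waypoints must appear in the order K, L, with no cell reused.
Route from F: down-left 1 to K, right 1 to L, up-left 1 to D, left 1 to C — 4 moves in all.
Check: order respected (K at step 1, L at step 2); 4 moves as required.

F - K - L - D - C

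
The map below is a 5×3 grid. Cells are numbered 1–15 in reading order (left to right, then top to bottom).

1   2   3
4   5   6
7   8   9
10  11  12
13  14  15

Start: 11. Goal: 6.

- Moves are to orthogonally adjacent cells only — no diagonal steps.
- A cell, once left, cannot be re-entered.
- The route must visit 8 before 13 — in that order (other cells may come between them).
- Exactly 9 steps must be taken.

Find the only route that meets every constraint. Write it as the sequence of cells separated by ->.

The waypoints must appear in the order 8, 13, with no cell reused.
Route from 11: up 1 to 8, left 1 to 7, down 2 to 13, right 2 to 15, up 3 to 6 — 9 moves in all.
Check: order respected (8 at step 1, 13 at step 4); 9 moves as required.

11 -> 8 -> 7 -> 10 -> 13 -> 14 -> 15 -> 12 -> 9 -> 6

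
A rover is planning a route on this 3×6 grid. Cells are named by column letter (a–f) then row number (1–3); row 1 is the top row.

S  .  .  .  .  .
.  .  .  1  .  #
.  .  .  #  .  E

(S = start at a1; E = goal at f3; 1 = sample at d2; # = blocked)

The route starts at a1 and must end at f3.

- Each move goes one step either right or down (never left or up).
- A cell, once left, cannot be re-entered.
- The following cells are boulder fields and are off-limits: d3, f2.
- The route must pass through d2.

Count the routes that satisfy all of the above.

A right/down-only route from a1 to f3 makes exactly 2 down-moves and 5 right-moves in some order.
With no other constraints that would be C(7,2) = 21 routes.
Split at d2 and multiply the segment counts (each segment already excludes blocked cells): a1→d2: 4; d2→f3: 1; product = 4.
That gives 4 routes.

4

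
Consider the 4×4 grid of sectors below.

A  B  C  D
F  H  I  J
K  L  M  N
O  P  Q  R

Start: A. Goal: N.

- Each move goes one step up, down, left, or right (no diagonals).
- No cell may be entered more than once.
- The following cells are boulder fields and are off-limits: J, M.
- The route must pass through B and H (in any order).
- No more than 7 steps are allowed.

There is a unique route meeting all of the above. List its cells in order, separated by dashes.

The 7-move cap with required stops at B, H leaves no slack for detours.
Route from A: right 1 to B, down 3 to P, right 2 to R, up 1 to N — 7 moves in all.
Check: all required cells visited; 7 ≤ 7 moves.

A - B - H - L - P - Q - R - N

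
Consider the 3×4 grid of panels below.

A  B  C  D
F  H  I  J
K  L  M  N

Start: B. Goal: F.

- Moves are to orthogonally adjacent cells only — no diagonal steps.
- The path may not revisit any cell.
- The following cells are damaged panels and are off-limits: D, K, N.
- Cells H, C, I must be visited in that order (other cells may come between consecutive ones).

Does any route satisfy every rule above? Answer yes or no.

Ignoring the required order, 2 revisit-free routes from B to F pass through all of H, C, and I; the waypoint orders that occur are C → I → H (2) — never H → C → I.

no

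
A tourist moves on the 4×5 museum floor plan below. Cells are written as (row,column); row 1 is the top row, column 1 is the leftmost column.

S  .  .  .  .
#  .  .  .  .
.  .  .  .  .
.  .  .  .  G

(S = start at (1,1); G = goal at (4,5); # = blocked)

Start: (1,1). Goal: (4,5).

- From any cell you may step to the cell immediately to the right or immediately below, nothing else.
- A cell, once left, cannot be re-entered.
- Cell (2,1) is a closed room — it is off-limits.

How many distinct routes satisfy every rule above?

20

A right/down-only route from (1,1) to (4,5) makes exactly 3 down-moves and 4 right-moves in some order.
With no other constraints that would be C(7,3) = 35 routes.
Subtract routes through each blocked cell (inclusion–exclusion for overlaps): − through (2,1): 15 → 20.
That gives 20 routes.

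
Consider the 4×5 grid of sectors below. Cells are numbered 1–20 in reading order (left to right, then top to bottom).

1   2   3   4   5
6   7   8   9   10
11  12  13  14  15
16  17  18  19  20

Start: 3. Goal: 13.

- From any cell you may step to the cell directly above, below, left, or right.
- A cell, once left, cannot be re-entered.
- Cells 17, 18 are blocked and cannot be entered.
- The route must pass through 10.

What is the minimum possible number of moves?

Any route passes through 10 somewhere between 3 and 13. Summing Manhattan distances along the two legs (3 → 10 → 13) gives a lower bound of 3 + 3 = 6 moves.
A route of 6 moves achieves this: 3 → 8 → 9 → 10 → 15 → 14 → 13.
Since 6 matches the lower bound, it is optimal.

6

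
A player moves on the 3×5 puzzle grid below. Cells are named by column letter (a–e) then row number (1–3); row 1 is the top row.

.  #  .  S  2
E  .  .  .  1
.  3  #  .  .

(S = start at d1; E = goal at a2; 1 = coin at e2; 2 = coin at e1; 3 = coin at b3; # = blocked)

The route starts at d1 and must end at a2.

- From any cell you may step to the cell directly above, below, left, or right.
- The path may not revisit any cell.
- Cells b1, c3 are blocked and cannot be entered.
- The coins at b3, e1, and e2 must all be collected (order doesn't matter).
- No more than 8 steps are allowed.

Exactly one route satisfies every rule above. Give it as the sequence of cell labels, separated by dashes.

d1 - e1 - e2 - d2 - c2 - b2 - b3 - a3 - a2

Any route must reach b3, e1, and e2 and still end at a2 within 8 moves, so the order of the required stops is forced.
Route from d1: right to e1, down to e2, 3× left (reaching b2), down to b3, left to a3, up to a2 — 8 moves in all.
Check: all required cells visited; 8 ≤ 8 moves.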